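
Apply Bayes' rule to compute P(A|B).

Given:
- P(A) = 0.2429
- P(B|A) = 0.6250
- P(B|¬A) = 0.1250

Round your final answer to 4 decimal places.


Bayes' theorem: P(A|B) = P(B|A) × P(A) / P(B)

Step 1: Calculate P(B) using law of total probability
P(B) = P(B|A)P(A) + P(B|¬A)P(¬A)
     = 0.6250 × 0.2429 + 0.1250 × 0.7571
     = 0.15181250 + 0.09463750
     = 0.24645000

Step 2: Apply Bayes' theorem
P(A|B) = P(B|A) × P(A) / P(B)
       = 0.15181250 / 0.24645000
       = 0.6160


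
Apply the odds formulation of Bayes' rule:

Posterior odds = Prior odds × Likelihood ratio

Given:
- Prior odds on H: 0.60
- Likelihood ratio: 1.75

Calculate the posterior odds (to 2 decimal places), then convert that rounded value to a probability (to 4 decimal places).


Step 1: Calculate posterior odds
Posterior odds = Prior odds × LR
               = 0.60 × 1.75
               = 1.05

Step 2: Convert to probability
P(H|E) = Posterior odds / (1 + Posterior odds)
       = 1.05 / (1 + 1.05)
       = 1.05 / 2.05
       = 0.5122

The evidence increased P(H) from 0.3750 to 0.5122.


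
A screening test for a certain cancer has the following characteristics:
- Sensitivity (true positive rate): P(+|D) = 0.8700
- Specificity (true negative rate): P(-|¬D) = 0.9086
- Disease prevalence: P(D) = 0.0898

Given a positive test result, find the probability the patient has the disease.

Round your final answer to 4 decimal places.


Let D = has disease, + = positive test

Given:
- P(D) = 0.0898 (prevalence)
- P(+|D) = 0.8700 (sensitivity)
- P(-|¬D) = 0.9086 (specificity)
- P(+|¬D) = 0.0914 (false positive rate = 1 - specificity)

Step 1: Find P(+)
P(+) = P(+|D)P(D) + P(+|¬D)P(¬D)
     = 0.8700 × 0.0898 + 0.0914 × 0.9102
     = 0.07812600 + 0.08319228
     = 0.16131828

Step 2: Apply Bayes' theorem for P(D|+)
P(D|+) = P(+|D)P(D) / P(+)
       = 0.07812600 / 0.16131828
       = 0.4843


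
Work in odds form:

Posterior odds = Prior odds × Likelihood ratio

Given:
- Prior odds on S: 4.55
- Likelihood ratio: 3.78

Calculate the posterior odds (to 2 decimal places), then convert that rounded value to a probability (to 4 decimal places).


Step 1: Calculate posterior odds
Posterior odds = Prior odds × LR
               = 4.55 × 3.78
               = 17.20

Step 2: Convert to probability
P(S|E) = Posterior odds / (1 + Posterior odds)
       = 17.20 / (1 + 17.20)
       = 17.20 / 18.20
       = 0.9451

The evidence increased P(S) from 0.8198 to 0.9451.


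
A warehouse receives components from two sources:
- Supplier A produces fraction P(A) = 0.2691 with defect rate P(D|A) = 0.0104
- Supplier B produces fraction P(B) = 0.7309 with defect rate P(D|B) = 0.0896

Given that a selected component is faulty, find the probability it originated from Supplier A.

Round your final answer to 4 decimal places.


Let A = from Supplier A, D = faulty

Given:
- P(A) = 0.2691, P(B) = 0.7309
- P(D|A) = 0.0104, P(D|B) = 0.0896

Step 1: Find P(D)
P(D) = P(D|A)P(A) + P(D|B)P(B)
     = 0.0104 × 0.2691 + 0.0896 × 0.7309
     = 0.00279864 + 0.06548864
     = 0.06828728

Step 2: Apply Bayes' theorem
P(A|D) = P(D|A)P(A) / P(D)
       = 0.00279864 / 0.06828728
       = 0.0410


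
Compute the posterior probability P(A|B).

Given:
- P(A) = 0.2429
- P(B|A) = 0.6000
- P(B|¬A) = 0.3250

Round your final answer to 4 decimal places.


Bayes' theorem: P(A|B) = P(B|A) × P(A) / P(B)

Step 1: Calculate P(B) using law of total probability
P(B) = P(B|A)P(A) + P(B|¬A)P(¬A)
     = 0.6000 × 0.2429 + 0.3250 × 0.7571
     = 0.14574000 + 0.24605750
     = 0.39179750

Step 2: Apply Bayes' theorem
P(A|B) = P(B|A) × P(A) / P(B)
       = 0.14574000 / 0.39179750
       = 0.3720


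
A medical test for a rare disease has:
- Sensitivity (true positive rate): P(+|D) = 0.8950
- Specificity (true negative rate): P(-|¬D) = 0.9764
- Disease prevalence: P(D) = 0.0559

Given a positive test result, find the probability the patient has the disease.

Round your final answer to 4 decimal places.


Let D = has disease, + = positive test

Given:
- P(D) = 0.0559 (prevalence)
- P(+|D) = 0.8950 (sensitivity)
- P(-|¬D) = 0.9764 (specificity)
- P(+|¬D) = 0.0236 (false positive rate = 1 - specificity)

Step 1: Find P(+)
P(+) = P(+|D)P(D) + P(+|¬D)P(¬D)
     = 0.8950 × 0.0559 + 0.0236 × 0.9441
     = 0.05003050 + 0.02228076
     = 0.07231126

Step 2: Apply Bayes' theorem for P(D|+)
P(D|+) = P(+|D)P(D) / P(+)
       = 0.05003050 / 0.07231126
       = 0.6919


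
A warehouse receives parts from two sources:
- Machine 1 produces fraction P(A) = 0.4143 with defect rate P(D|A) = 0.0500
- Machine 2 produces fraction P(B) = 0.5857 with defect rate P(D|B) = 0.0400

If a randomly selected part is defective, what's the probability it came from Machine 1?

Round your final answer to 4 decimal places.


Let A = from Machine 1, D = defective

Given:
- P(A) = 0.4143, P(B) = 0.5857
- P(D|A) = 0.0500, P(D|B) = 0.0400

Step 1: Find P(D)
P(D) = P(D|A)P(A) + P(D|B)P(B)
     = 0.0500 × 0.4143 + 0.0400 × 0.5857
     = 0.02071500 + 0.02342800
     = 0.04414300

Step 2: Apply Bayes' theorem
P(A|D) = P(D|A)P(A) / P(D)
       = 0.02071500 / 0.04414300
       = 0.4693


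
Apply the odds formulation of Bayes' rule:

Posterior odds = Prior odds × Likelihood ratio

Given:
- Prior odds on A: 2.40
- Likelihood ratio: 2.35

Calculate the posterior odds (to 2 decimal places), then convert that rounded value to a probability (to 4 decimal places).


Step 1: Calculate posterior odds
Posterior odds = Prior odds × LR
               = 2.40 × 2.35
               = 5.64

Step 2: Convert to probability
P(A|E) = Posterior odds / (1 + Posterior odds)
       = 5.64 / (1 + 5.64)
       = 5.64 / 6.64
       = 0.8494

The evidence increased P(A) from 0.7059 to 0.8494.


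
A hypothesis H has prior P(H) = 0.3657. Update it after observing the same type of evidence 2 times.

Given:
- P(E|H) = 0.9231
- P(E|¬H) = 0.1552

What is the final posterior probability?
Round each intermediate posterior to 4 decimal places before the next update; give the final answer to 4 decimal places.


Sequential Bayesian updating:

Initial prior: P(H) = 0.3657

Update 1:
  P(E) = 0.9231 × 0.3657 + 0.1552 × 0.6343 = 0.33757767 + 0.09844336 = 0.43602103
  P(H|E) = 0.33757767 / 0.43602103 = 0.7742

Update 2:
  P(E) = 0.9231 × 0.7742 + 0.1552 × 0.2258 = 0.71466402 + 0.03504416 = 0.74970818
  P(H|E) = 0.71466402 / 0.74970818 = 0.9533

Final posterior: 0.9533


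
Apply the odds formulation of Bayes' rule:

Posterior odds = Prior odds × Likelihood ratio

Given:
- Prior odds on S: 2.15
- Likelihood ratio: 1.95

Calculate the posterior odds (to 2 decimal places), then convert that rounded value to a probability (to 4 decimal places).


Step 1: Calculate posterior odds
Posterior odds = Prior odds × LR
               = 2.15 × 1.95
               = 4.19

Step 2: Convert to probability
P(S|E) = Posterior odds / (1 + Posterior odds)
       = 4.19 / (1 + 4.19)
       = 4.19 / 5.19
       = 0.8073

The evidence increased P(S) from 0.6825 to 0.8073.


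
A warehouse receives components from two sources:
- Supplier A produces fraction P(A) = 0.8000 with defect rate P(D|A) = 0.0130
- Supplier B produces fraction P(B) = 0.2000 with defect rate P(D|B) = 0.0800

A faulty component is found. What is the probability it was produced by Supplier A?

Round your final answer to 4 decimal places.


Let A = from Supplier A, D = faulty

Given:
- P(A) = 0.8000, P(B) = 0.2000
- P(D|A) = 0.0130, P(D|B) = 0.0800

Step 1: Find P(D)
P(D) = P(D|A)P(A) + P(D|B)P(B)
     = 0.0130 × 0.8000 + 0.0800 × 0.2000
     = 0.01040000 + 0.01600000
     = 0.02640000

Step 2: Apply Bayes' theorem
P(A|D) = P(D|A)P(A) / P(D)
       = 0.01040000 / 0.02640000
       = 0.3939


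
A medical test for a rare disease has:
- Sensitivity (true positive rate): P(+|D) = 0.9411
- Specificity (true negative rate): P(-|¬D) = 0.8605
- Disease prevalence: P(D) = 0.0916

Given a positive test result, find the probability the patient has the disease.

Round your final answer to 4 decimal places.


Let D = has disease, + = positive test

Given:
- P(D) = 0.0916 (prevalence)
- P(+|D) = 0.9411 (sensitivity)
- P(-|¬D) = 0.8605 (specificity)
- P(+|¬D) = 0.1395 (false positive rate = 1 - specificity)

Step 1: Find P(+)
P(+) = P(+|D)P(D) + P(+|¬D)P(¬D)
     = 0.9411 × 0.0916 + 0.1395 × 0.9084
     = 0.08620476 + 0.12672180
     = 0.21292656

Step 2: Apply Bayes' theorem for P(D|+)
P(D|+) = P(+|D)P(D) / P(+)
       = 0.08620476 / 0.21292656
       = 0.4049


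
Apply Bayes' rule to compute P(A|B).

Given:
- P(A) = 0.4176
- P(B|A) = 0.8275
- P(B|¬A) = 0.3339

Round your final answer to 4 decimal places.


Bayes' theorem: P(A|B) = P(B|A) × P(A) / P(B)

Step 1: Calculate P(B) using law of total probability
P(B) = P(B|A)P(A) + P(B|¬A)P(¬A)
     = 0.8275 × 0.4176 + 0.3339 × 0.5824
     = 0.34556400 + 0.19446336
     = 0.54002736

Step 2: Apply Bayes' theorem
P(A|B) = P(B|A) × P(A) / P(B)
       = 0.34556400 / 0.54002736
       = 0.6399


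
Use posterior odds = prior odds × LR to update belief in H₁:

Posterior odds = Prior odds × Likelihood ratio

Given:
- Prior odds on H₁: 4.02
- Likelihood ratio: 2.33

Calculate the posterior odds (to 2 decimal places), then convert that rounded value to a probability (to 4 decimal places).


Step 1: Calculate posterior odds
Posterior odds = Prior odds × LR
               = 4.02 × 2.33
               = 9.37

Step 2: Convert to probability
P(H₁|E) = Posterior odds / (1 + Posterior odds)
       = 9.37 / (1 + 9.37)
       = 9.37 / 10.37
       = 0.9036

The evidence increased P(H₁) from 0.8008 to 0.9036.


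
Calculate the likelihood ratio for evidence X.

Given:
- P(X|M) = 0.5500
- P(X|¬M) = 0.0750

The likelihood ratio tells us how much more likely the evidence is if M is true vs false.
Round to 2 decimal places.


Likelihood Ratio (LR) = P(X|M) / P(X|¬M)

LR = 0.5500 / 0.0750
   = 7.33

The evidence is 7.33 times more likely if M is true than if M is false.
LR > 1, so observing X raises the odds in favor of M.


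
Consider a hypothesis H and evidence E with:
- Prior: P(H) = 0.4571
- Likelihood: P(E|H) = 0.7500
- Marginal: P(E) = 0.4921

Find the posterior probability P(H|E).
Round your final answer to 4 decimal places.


Using Bayes' theorem:

P(H|E) = P(E|H) × P(H) / P(E)
       = 0.7500 × 0.4571 / 0.4921
       = 0.34282500 / 0.4921
       = 0.6967

The evidence strengthens our belief in H.
Prior: 0.4571 → Posterior: 0.6967


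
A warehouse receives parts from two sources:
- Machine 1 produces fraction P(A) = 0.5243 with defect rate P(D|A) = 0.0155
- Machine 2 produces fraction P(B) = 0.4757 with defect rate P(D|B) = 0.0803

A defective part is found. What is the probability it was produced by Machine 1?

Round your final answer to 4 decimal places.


Let A = from Machine 1, D = defective

Given:
- P(A) = 0.5243, P(B) = 0.4757
- P(D|A) = 0.0155, P(D|B) = 0.0803

Step 1: Find P(D)
P(D) = P(D|A)P(A) + P(D|B)P(B)
     = 0.0155 × 0.5243 + 0.0803 × 0.4757
     = 0.00812665 + 0.03819871
     = 0.04632536

Step 2: Apply Bayes' theorem
P(A|D) = P(D|A)P(A) / P(D)
       = 0.00812665 / 0.04632536
       = 0.1754


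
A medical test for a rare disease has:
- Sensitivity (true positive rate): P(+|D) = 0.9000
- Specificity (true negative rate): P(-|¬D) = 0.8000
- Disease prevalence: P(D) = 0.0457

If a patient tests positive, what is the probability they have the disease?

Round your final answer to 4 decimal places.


Let D = has disease, + = positive test

Given:
- P(D) = 0.0457 (prevalence)
- P(+|D) = 0.9000 (sensitivity)
- P(-|¬D) = 0.8000 (specificity)
- P(+|¬D) = 0.2000 (false positive rate = 1 - specificity)

Step 1: Find P(+)
P(+) = P(+|D)P(D) + P(+|¬D)P(¬D)
     = 0.9000 × 0.0457 + 0.2000 × 0.9543
     = 0.04113000 + 0.19086000
     = 0.23199000

Step 2: Apply Bayes' theorem for P(D|+)
P(D|+) = P(+|D)P(D) / P(+)
       = 0.04113000 / 0.23199000
       = 0.1773


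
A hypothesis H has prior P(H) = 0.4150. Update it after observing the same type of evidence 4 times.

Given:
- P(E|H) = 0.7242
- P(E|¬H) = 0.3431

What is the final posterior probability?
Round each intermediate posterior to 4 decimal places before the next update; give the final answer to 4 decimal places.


Sequential Bayesian updating:

Initial prior: P(H) = 0.4150

Update 1:
  P(E) = 0.7242 × 0.4150 + 0.3431 × 0.5850 = 0.30054300 + 0.20071350 = 0.50125650
  P(H|E) = 0.30054300 / 0.50125650 = 0.5996

Update 2:
  P(E) = 0.7242 × 0.5996 + 0.3431 × 0.4004 = 0.43423032 + 0.13737724 = 0.57160756
  P(H|E) = 0.43423032 / 0.57160756 = 0.7597

Update 3:
  P(E) = 0.7242 × 0.7597 + 0.3431 × 0.2403 = 0.55017474 + 0.08244693 = 0.63262167
  P(H|E) = 0.55017474 / 0.63262167 = 0.8697

Update 4:
  P(E) = 0.7242 × 0.8697 + 0.3431 × 0.1303 = 0.62983674 + 0.04470593 = 0.67454267
  P(H|E) = 0.62983674 / 0.67454267 = 0.9337

Final posterior: 0.9337


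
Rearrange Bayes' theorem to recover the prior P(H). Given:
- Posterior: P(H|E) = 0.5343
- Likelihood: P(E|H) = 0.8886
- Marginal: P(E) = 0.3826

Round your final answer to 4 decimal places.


From Bayes' theorem: P(H|E) = P(E|H) × P(H) / P(E)

Rearranging for P(H):
P(H) = P(H|E) × P(E) / P(E|H)
     = 0.5343 × 0.3826 / 0.8886
     = 0.20442318 / 0.8886
     = 0.2301


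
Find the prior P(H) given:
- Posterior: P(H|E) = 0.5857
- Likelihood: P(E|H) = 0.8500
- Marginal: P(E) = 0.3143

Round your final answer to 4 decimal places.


From Bayes' theorem: P(H|E) = P(E|H) × P(H) / P(E)

Rearranging for P(H):
P(H) = P(H|E) × P(E) / P(E|H)
     = 0.5857 × 0.3143 / 0.8500
     = 0.18408551 / 0.8500
     = 0.2166


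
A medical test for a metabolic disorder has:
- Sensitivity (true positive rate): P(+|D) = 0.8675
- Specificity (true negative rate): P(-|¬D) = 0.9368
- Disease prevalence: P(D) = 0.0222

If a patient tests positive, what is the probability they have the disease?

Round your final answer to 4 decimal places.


Let D = has disease, + = positive test

Given:
- P(D) = 0.0222 (prevalence)
- P(+|D) = 0.8675 (sensitivity)
- P(-|¬D) = 0.9368 (specificity)
- P(+|¬D) = 0.0632 (false positive rate = 1 - specificity)

Step 1: Find P(+)
P(+) = P(+|D)P(D) + P(+|¬D)P(¬D)
     = 0.8675 × 0.0222 + 0.0632 × 0.9778
     = 0.01925850 + 0.06179696
     = 0.08105546

Step 2: Apply Bayes' theorem for P(D|+)
P(D|+) = P(+|D)P(D) / P(+)
       = 0.01925850 / 0.08105546
       = 0.2376


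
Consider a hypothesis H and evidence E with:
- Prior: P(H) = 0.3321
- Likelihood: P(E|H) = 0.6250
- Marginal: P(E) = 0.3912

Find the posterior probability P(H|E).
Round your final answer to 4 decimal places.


Using Bayes' theorem:

P(H|E) = P(E|H) × P(H) / P(E)
       = 0.6250 × 0.3321 / 0.3912
       = 0.20756250 / 0.3912
       = 0.5306

The evidence strengthens our belief in H.
Prior: 0.3321 → Posterior: 0.5306


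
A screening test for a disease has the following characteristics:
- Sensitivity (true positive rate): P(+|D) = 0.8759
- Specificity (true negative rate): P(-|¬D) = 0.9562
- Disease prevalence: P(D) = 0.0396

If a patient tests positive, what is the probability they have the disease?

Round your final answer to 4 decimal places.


Let D = has disease, + = positive test

Given:
- P(D) = 0.0396 (prevalence)
- P(+|D) = 0.8759 (sensitivity)
- P(-|¬D) = 0.9562 (specificity)
- P(+|¬D) = 0.0438 (false positive rate = 1 - specificity)

Step 1: Find P(+)
P(+) = P(+|D)P(D) + P(+|¬D)P(¬D)
     = 0.8759 × 0.0396 + 0.0438 × 0.9604
     = 0.03468564 + 0.04206552
     = 0.07675116

Step 2: Apply Bayes' theorem for P(D|+)
P(D|+) = P(+|D)P(D) / P(+)
       = 0.03468564 / 0.07675116
       = 0.4519


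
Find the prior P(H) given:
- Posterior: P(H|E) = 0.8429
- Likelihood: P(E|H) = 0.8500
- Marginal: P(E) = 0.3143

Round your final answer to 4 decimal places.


From Bayes' theorem: P(H|E) = P(E|H) × P(H) / P(E)

Rearranging for P(H):
P(H) = P(H|E) × P(E) / P(E|H)
     = 0.8429 × 0.3143 / 0.8500
     = 0.26492347 / 0.8500
     = 0.3117


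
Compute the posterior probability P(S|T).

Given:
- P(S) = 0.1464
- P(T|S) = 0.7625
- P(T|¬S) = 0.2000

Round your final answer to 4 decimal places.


Bayes' theorem: P(S|T) = P(T|S) × P(S) / P(T)

Step 1: Calculate P(T) using law of total probability
P(T) = P(T|S)P(S) + P(T|¬S)P(¬S)
     = 0.7625 × 0.1464 + 0.2000 × 0.8536
     = 0.11163000 + 0.17072000
     = 0.28235000

Step 2: Apply Bayes' theorem
P(S|T) = P(T|S) × P(S) / P(T)
       = 0.11163000 / 0.28235000
       = 0.3954


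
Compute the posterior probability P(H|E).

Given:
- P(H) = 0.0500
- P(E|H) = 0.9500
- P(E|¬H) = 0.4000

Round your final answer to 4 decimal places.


Bayes' theorem: P(H|E) = P(E|H) × P(H) / P(E)

Step 1: Calculate P(E) using law of total probability
P(E) = P(E|H)P(H) + P(E|¬H)P(¬H)
     = 0.9500 × 0.0500 + 0.4000 × 0.9500
     = 0.04750000 + 0.38000000
     = 0.42750000

Step 2: Apply Bayes' theorem
P(H|E) = P(E|H) × P(H) / P(E)
       = 0.04750000 / 0.42750000
       = 0.1111


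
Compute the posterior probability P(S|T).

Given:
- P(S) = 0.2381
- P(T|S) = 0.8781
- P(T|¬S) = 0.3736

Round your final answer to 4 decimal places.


Bayes' theorem: P(S|T) = P(T|S) × P(S) / P(T)

Step 1: Calculate P(T) using law of total probability
P(T) = P(T|S)P(S) + P(T|¬S)P(¬S)
     = 0.8781 × 0.2381 + 0.3736 × 0.7619
     = 0.20907561 + 0.28464584
     = 0.49372145

Step 2: Apply Bayes' theorem
P(S|T) = P(T|S) × P(S) / P(T)
       = 0.20907561 / 0.49372145
       = 0.4235


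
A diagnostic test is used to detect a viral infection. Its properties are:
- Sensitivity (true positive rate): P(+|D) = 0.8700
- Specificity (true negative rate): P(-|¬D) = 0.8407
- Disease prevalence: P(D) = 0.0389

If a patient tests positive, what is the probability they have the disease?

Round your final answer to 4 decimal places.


Let D = has disease, + = positive test

Given:
- P(D) = 0.0389 (prevalence)
- P(+|D) = 0.8700 (sensitivity)
- P(-|¬D) = 0.8407 (specificity)
- P(+|¬D) = 0.1593 (false positive rate = 1 - specificity)

Step 1: Find P(+)
P(+) = P(+|D)P(D) + P(+|¬D)P(¬D)
     = 0.8700 × 0.0389 + 0.1593 × 0.9611
     = 0.03384300 + 0.15310323
     = 0.18694623

Step 2: Apply Bayes' theorem for P(D|+)
P(D|+) = P(+|D)P(D) / P(+)
       = 0.03384300 / 0.18694623
       = 0.1810


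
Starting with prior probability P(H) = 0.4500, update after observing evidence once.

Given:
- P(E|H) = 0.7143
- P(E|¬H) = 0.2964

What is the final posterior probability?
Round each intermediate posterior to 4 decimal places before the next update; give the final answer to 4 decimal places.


Sequential Bayesian updating:

Initial prior: P(H) = 0.4500

Update 1:
  P(E) = 0.7143 × 0.4500 + 0.2964 × 0.5500 = 0.32143500 + 0.16302000 = 0.48445500
  P(H|E) = 0.32143500 / 0.48445500 = 0.6635

Final posterior: 0.6635


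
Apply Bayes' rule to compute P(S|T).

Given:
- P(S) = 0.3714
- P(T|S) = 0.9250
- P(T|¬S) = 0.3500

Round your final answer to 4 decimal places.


Bayes' theorem: P(S|T) = P(T|S) × P(S) / P(T)

Step 1: Calculate P(T) using law of total probability
P(T) = P(T|S)P(S) + P(T|¬S)P(¬S)
     = 0.9250 × 0.3714 + 0.3500 × 0.6286
     = 0.34354500 + 0.22001000
     = 0.56355500

Step 2: Apply Bayes' theorem
P(S|T) = P(T|S) × P(S) / P(T)
       = 0.34354500 / 0.56355500
       = 0.6096


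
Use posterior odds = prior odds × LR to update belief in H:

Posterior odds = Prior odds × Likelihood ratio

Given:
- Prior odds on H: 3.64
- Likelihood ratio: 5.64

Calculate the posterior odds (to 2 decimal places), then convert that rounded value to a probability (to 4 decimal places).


Step 1: Calculate posterior odds
Posterior odds = Prior odds × LR
               = 3.64 × 5.64
               = 20.53

Step 2: Convert to probability
P(H|E) = Posterior odds / (1 + Posterior odds)
       = 20.53 / (1 + 20.53)
       = 20.53 / 21.53
       = 0.9536

The evidence increased P(H) from 0.7845 to 0.9536.


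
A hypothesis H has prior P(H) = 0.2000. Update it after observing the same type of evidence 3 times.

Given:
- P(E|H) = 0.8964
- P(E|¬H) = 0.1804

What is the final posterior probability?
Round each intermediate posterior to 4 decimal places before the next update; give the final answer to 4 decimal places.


Sequential Bayesian updating:

Initial prior: P(H) = 0.2000

Update 1:
  P(E) = 0.8964 × 0.2000 + 0.1804 × 0.8000 = 0.17928000 + 0.14432000 = 0.32360000
  P(H|E) = 0.17928000 / 0.32360000 = 0.5540

Update 2:
  P(E) = 0.8964 × 0.5540 + 0.1804 × 0.4460 = 0.49660560 + 0.08045840 = 0.57706400
  P(H|E) = 0.49660560 / 0.57706400 = 0.8606

Update 3:
  P(E) = 0.8964 × 0.8606 + 0.1804 × 0.1394 = 0.77144184 + 0.02514776 = 0.79658960
  P(H|E) = 0.77144184 / 0.79658960 = 0.9684

Final posterior: 0.9684


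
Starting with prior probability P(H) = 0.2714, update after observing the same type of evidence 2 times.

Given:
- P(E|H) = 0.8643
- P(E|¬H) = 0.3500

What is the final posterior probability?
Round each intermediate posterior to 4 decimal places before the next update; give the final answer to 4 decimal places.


Sequential Bayesian updating:

Initial prior: P(H) = 0.2714

Update 1:
  P(E) = 0.8643 × 0.2714 + 0.3500 × 0.7286 = 0.23457102 + 0.25501000 = 0.48958102
  P(H|E) = 0.23457102 / 0.48958102 = 0.4791

Update 2:
  P(E) = 0.8643 × 0.4791 + 0.3500 × 0.5209 = 0.41408613 + 0.18231500 = 0.59640113
  P(H|E) = 0.41408613 / 0.59640113 = 0.6943

Final posterior: 0.6943


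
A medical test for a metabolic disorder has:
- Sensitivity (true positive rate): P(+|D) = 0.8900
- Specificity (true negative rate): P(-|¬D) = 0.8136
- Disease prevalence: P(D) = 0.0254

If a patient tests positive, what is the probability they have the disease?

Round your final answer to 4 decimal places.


Let D = has disease, + = positive test

Given:
- P(D) = 0.0254 (prevalence)
- P(+|D) = 0.8900 (sensitivity)
- P(-|¬D) = 0.8136 (specificity)
- P(+|¬D) = 0.1864 (false positive rate = 1 - specificity)

Step 1: Find P(+)
P(+) = P(+|D)P(D) + P(+|¬D)P(¬D)
     = 0.8900 × 0.0254 + 0.1864 × 0.9746
     = 0.02260600 + 0.18166544
     = 0.20427144

Step 2: Apply Bayes' theorem for P(D|+)
P(D|+) = P(+|D)P(D) / P(+)
       = 0.02260600 / 0.20427144
       = 0.1107


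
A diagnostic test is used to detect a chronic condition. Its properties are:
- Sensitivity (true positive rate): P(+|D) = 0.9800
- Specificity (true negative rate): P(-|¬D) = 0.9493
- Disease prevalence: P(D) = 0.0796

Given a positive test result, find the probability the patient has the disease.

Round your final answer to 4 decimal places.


Let D = has disease, + = positive test

Given:
- P(D) = 0.0796 (prevalence)
- P(+|D) = 0.9800 (sensitivity)
- P(-|¬D) = 0.9493 (specificity)
- P(+|¬D) = 0.0507 (false positive rate = 1 - specificity)

Step 1: Find P(+)
P(+) = P(+|D)P(D) + P(+|¬D)P(¬D)
     = 0.9800 × 0.0796 + 0.0507 × 0.9204
     = 0.07800800 + 0.04666428
     = 0.12467228

Step 2: Apply Bayes' theorem for P(D|+)
P(D|+) = P(+|D)P(D) / P(+)
       = 0.07800800 / 0.12467228
       = 0.6257


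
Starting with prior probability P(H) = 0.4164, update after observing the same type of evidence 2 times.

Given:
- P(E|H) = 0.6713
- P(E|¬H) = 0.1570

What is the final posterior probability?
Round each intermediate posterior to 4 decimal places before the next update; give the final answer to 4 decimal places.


Sequential Bayesian updating:

Initial prior: P(H) = 0.4164

Update 1:
  P(E) = 0.6713 × 0.4164 + 0.1570 × 0.5836 = 0.27952932 + 0.09162520 = 0.37115452
  P(H|E) = 0.27952932 / 0.37115452 = 0.7531

Update 2:
  P(E) = 0.6713 × 0.7531 + 0.1570 × 0.2469 = 0.50555603 + 0.03876330 = 0.54431933
  P(H|E) = 0.50555603 / 0.54431933 = 0.9288

Final posterior: 0.9288


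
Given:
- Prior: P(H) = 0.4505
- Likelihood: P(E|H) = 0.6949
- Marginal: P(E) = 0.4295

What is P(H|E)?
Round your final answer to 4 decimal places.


Using Bayes' theorem:

P(H|E) = P(E|H) × P(H) / P(E)
       = 0.6949 × 0.4505 / 0.4295
       = 0.31305245 / 0.4295
       = 0.7289

The evidence strengthens our belief in H.
Prior: 0.4505 → Posterior: 0.7289


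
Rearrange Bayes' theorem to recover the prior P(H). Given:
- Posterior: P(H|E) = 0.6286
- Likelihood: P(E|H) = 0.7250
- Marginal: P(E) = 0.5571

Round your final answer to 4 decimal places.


From Bayes' theorem: P(H|E) = P(E|H) × P(H) / P(E)

Rearranging for P(H):
P(H) = P(H|E) × P(E) / P(E|H)
     = 0.6286 × 0.5571 / 0.7250
     = 0.35019306 / 0.7250
     = 0.4830


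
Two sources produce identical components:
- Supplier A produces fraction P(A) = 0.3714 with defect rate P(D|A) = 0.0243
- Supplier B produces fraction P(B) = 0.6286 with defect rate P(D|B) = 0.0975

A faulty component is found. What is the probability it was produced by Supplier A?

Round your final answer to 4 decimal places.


Let A = from Supplier A, D = faulty

Given:
- P(A) = 0.3714, P(B) = 0.6286
- P(D|A) = 0.0243, P(D|B) = 0.0975

Step 1: Find P(D)
P(D) = P(D|A)P(A) + P(D|B)P(B)
     = 0.0243 × 0.3714 + 0.0975 × 0.6286
     = 0.00902502 + 0.06128850
     = 0.07031352

Step 2: Apply Bayes' theorem
P(A|D) = P(D|A)P(A) / P(D)
       = 0.00902502 / 0.07031352
       = 0.1284


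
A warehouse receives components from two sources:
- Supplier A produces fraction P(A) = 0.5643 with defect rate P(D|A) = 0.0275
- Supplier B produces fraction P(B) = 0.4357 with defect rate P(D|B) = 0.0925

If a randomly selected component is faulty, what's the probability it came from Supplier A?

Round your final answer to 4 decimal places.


Let A = from Supplier A, D = faulty

Given:
- P(A) = 0.5643, P(B) = 0.4357
- P(D|A) = 0.0275, P(D|B) = 0.0925

Step 1: Find P(D)
P(D) = P(D|A)P(A) + P(D|B)P(B)
     = 0.0275 × 0.5643 + 0.0925 × 0.4357
     = 0.01551825 + 0.04030225
     = 0.05582050

Step 2: Apply Bayes' theorem
P(A|D) = P(D|A)P(A) / P(D)
       = 0.01551825 / 0.05582050
       = 0.2780


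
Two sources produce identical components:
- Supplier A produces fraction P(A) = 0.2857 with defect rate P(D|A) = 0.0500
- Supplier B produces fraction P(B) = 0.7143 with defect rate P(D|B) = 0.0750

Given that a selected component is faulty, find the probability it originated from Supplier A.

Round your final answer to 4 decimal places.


Let A = from Supplier A, D = faulty

Given:
- P(A) = 0.2857, P(B) = 0.7143
- P(D|A) = 0.0500, P(D|B) = 0.0750

Step 1: Find P(D)
P(D) = P(D|A)P(A) + P(D|B)P(B)
     = 0.0500 × 0.2857 + 0.0750 × 0.7143
     = 0.01428500 + 0.05357250
     = 0.06785750

Step 2: Apply Bayes' theorem
P(A|D) = P(D|A)P(A) / P(D)
       = 0.01428500 / 0.06785750
       = 0.2105


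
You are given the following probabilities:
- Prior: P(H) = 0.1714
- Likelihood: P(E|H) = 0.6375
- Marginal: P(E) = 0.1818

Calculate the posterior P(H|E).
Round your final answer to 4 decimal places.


Using Bayes' theorem:

P(H|E) = P(E|H) × P(H) / P(E)
       = 0.6375 × 0.1714 / 0.1818
       = 0.10926750 / 0.1818
       = 0.6010

The evidence strengthens our belief in H.
Prior: 0.1714 → Posterior: 0.6010


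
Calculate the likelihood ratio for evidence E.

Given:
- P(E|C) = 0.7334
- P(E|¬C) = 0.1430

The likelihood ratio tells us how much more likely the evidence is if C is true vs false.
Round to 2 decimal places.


Likelihood Ratio (LR) = P(E|C) / P(E|¬C)

LR = 0.7334 / 0.1430
   = 5.13

The evidence is 5.13 times more likely if C is true than if C is false.
LR > 1, so observing E raises the odds in favor of C.


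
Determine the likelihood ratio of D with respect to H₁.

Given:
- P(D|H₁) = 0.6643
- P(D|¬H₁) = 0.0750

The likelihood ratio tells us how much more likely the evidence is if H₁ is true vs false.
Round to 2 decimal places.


Likelihood Ratio (LR) = P(D|H₁) / P(D|¬H₁)

LR = 0.6643 / 0.0750
   = 8.86

The evidence is 8.86 times more likely if H₁ is true than if H₁ is false.
Because LR exceeds 1, D is evidence for H₁.


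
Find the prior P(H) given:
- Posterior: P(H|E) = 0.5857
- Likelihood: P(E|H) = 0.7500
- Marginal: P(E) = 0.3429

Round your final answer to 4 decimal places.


From Bayes' theorem: P(H|E) = P(E|H) × P(H) / P(E)

Rearranging for P(H):
P(H) = P(H|E) × P(E) / P(E|H)
     = 0.5857 × 0.3429 / 0.7500
     = 0.20083653 / 0.7500
     = 0.2678


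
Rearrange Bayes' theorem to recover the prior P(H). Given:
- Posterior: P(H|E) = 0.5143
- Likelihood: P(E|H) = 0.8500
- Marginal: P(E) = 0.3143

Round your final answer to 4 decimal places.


From Bayes' theorem: P(H|E) = P(E|H) × P(H) / P(E)

Rearranging for P(H):
P(H) = P(H|E) × P(E) / P(E|H)
     = 0.5143 × 0.3143 / 0.8500
     = 0.16164449 / 0.8500
     = 0.1902


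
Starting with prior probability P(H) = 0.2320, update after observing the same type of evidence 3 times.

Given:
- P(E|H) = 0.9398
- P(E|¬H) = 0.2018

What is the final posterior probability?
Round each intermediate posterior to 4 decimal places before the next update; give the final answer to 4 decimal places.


Sequential Bayesian updating:

Initial prior: P(H) = 0.2320

Update 1:
  P(E) = 0.9398 × 0.2320 + 0.2018 × 0.7680 = 0.21803360 + 0.15498240 = 0.37301600
  P(H|E) = 0.21803360 / 0.37301600 = 0.5845

Update 2:
  P(E) = 0.9398 × 0.5845 + 0.2018 × 0.4155 = 0.54931310 + 0.08384790 = 0.63316100
  P(H|E) = 0.54931310 / 0.63316100 = 0.8676

Update 3:
  P(E) = 0.9398 × 0.8676 + 0.2018 × 0.1324 = 0.81537048 + 0.02671832 = 0.84208880
  P(H|E) = 0.81537048 / 0.84208880 = 0.9683

Final posterior: 0.9683


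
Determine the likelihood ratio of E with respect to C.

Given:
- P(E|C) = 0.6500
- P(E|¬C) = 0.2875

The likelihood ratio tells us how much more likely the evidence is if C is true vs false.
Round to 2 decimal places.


Likelihood Ratio (LR) = P(E|C) / P(E|¬C)

LR = 0.6500 / 0.2875
   = 2.26

The evidence is 2.26 times more likely if C is true than if C is false.
LR > 1, so observing E raises the odds in favor of C.


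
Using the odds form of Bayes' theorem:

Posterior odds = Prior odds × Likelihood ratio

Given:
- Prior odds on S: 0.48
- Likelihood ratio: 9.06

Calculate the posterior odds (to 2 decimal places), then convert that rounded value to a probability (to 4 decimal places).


Step 1: Calculate posterior odds
Posterior odds = Prior odds × LR
               = 0.48 × 9.06
               = 4.35

Step 2: Convert to probability
P(S|E) = Posterior odds / (1 + Posterior odds)
       = 4.35 / (1 + 4.35)
       = 4.35 / 5.35
       = 0.8131

The evidence increased P(S) from 0.3243 to 0.8131.


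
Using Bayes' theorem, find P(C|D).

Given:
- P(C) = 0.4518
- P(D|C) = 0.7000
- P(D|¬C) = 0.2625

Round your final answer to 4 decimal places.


Bayes' theorem: P(C|D) = P(D|C) × P(C) / P(D)

Step 1: Calculate P(D) using law of total probability
P(D) = P(D|C)P(C) + P(D|¬C)P(¬C)
     = 0.7000 × 0.4518 + 0.2625 × 0.5482
     = 0.31626000 + 0.14390250
     = 0.46016250

Step 2: Apply Bayes' theorem
P(C|D) = P(D|C) × P(C) / P(D)
       = 0.31626000 / 0.46016250
       = 0.6873


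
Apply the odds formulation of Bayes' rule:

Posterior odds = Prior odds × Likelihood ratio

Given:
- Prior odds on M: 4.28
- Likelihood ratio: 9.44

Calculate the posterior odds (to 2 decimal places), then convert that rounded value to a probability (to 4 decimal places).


Step 1: Calculate posterior odds
Posterior odds = Prior odds × LR
               = 4.28 × 9.44
               = 40.40

Step 2: Convert to probability
P(M|E) = Posterior odds / (1 + Posterior odds)
       = 40.40 / (1 + 40.40)
       = 40.40 / 41.40
       = 0.9758

The evidence increased P(M) from 0.8106 to 0.9758.


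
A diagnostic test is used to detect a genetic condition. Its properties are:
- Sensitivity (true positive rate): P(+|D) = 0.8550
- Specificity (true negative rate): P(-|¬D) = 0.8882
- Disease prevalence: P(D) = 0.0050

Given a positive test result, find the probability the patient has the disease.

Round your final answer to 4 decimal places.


Let D = has disease, + = positive test

Given:
- P(D) = 0.0050 (prevalence)
- P(+|D) = 0.8550 (sensitivity)
- P(-|¬D) = 0.8882 (specificity)
- P(+|¬D) = 0.1118 (false positive rate = 1 - specificity)

Step 1: Find P(+)
P(+) = P(+|D)P(D) + P(+|¬D)P(¬D)
     = 0.8550 × 0.0050 + 0.1118 × 0.9950
     = 0.00427500 + 0.11124100
     = 0.11551600

Step 2: Apply Bayes' theorem for P(D|+)
P(D|+) = P(+|D)P(D) / P(+)
       = 0.00427500 / 0.11551600
       = 0.0370


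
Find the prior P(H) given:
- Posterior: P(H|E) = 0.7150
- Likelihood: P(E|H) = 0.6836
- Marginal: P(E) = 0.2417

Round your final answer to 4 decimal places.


From Bayes' theorem: P(H|E) = P(E|H) × P(H) / P(E)

Rearranging for P(H):
P(H) = P(H|E) × P(E) / P(E|H)
     = 0.7150 × 0.2417 / 0.6836
     = 0.17281550 / 0.6836
     = 0.2528


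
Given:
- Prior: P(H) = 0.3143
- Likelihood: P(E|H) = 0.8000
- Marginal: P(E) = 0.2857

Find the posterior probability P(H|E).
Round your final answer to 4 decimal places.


Using Bayes' theorem:

P(H|E) = P(E|H) × P(H) / P(E)
       = 0.8000 × 0.3143 / 0.2857
       = 0.25144000 / 0.2857
       = 0.8801

The evidence strengthens our belief in H.
Prior: 0.3143 → Posterior: 0.8801


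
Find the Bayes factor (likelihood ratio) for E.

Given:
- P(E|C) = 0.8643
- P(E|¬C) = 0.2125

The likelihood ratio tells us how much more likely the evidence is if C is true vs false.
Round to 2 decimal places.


Likelihood Ratio (LR) = P(E|C) / P(E|¬C)

LR = 0.8643 / 0.2125
   = 4.07

The evidence is 4.07 times more likely if C is true than if C is false.
Because LR exceeds 1, E is evidence for C.


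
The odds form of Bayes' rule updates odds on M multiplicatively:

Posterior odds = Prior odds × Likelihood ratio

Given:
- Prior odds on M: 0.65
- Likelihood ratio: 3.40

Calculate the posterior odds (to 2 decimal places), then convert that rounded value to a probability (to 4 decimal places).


Step 1: Calculate posterior odds
Posterior odds = Prior odds × LR
               = 0.65 × 3.40
               = 2.21

Step 2: Convert to probability
P(M|E) = Posterior odds / (1 + Posterior odds)
       = 2.21 / (1 + 2.21)
       = 2.21 / 3.21
       = 0.6885

The evidence increased P(M) from 0.3939 to 0.6885.


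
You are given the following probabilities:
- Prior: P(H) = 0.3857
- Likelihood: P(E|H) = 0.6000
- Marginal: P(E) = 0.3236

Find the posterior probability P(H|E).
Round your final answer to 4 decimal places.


Using Bayes' theorem:

P(H|E) = P(E|H) × P(H) / P(E)
       = 0.6000 × 0.3857 / 0.3236
       = 0.23142000 / 0.3236
       = 0.7151

The evidence strengthens our belief in H.
Prior: 0.3857 → Posterior: 0.7151


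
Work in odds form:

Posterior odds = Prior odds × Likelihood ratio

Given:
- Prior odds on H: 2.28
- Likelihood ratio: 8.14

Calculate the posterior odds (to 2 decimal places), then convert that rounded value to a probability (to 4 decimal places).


Step 1: Calculate posterior odds
Posterior odds = Prior odds × LR
               = 2.28 × 8.14
               = 18.56

Step 2: Convert to probability
P(H|E) = Posterior odds / (1 + Posterior odds)
       = 18.56 / (1 + 18.56)
       = 18.56 / 19.56
       = 0.9489

The evidence increased P(H) from 0.6951 to 0.9489.


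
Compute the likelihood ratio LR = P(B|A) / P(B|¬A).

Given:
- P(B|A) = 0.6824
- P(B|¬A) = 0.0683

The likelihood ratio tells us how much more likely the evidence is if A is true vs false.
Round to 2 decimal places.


Likelihood Ratio (LR) = P(B|A) / P(B|¬A)

LR = 0.6824 / 0.0683
   = 9.99

The evidence is 9.99 times more likely if A is true than if A is false.
Since LR > 1, the evidence supports A over ¬A.


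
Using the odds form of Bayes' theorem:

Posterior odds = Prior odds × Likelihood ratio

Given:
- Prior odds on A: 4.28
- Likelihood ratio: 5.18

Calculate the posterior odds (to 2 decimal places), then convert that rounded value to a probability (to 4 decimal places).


Step 1: Calculate posterior odds
Posterior odds = Prior odds × LR
               = 4.28 × 5.18
               = 22.17

Step 2: Convert to probability
P(A|E) = Posterior odds / (1 + Posterior odds)
       = 22.17 / (1 + 22.17)
       = 22.17 / 23.17
       = 0.9568

The evidence increased P(A) from 0.8106 to 0.9568.


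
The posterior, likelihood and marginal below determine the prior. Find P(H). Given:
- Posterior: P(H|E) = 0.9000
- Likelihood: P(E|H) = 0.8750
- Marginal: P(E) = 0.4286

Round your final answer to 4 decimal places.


From Bayes' theorem: P(H|E) = P(E|H) × P(H) / P(E)

Rearranging for P(H):
P(H) = P(H|E) × P(E) / P(E|H)
     = 0.9000 × 0.4286 / 0.8750
     = 0.38574000 / 0.8750
     = 0.4408


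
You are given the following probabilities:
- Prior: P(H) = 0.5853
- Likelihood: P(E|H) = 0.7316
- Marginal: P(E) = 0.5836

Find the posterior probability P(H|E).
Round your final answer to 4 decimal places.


Using Bayes' theorem:

P(H|E) = P(E|H) × P(H) / P(E)
       = 0.7316 × 0.5853 / 0.5836
       = 0.42820548 / 0.5836
       = 0.7337

The evidence strengthens our belief in H.
Prior: 0.5853 → Posterior: 0.7337


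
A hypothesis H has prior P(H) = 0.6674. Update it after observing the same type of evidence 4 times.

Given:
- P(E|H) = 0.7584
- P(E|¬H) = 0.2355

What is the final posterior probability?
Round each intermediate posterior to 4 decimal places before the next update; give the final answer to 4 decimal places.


Sequential Bayesian updating:

Initial prior: P(H) = 0.6674

Update 1:
  P(E) = 0.7584 × 0.6674 + 0.2355 × 0.3326 = 0.50615616 + 0.07832730 = 0.58448346
  P(H|E) = 0.50615616 / 0.58448346 = 0.8660

Update 2:
  P(E) = 0.7584 × 0.8660 + 0.2355 × 0.1340 = 0.65677440 + 0.03155700 = 0.68833140
  P(H|E) = 0.65677440 / 0.68833140 = 0.9542

Update 3:
  P(E) = 0.7584 × 0.9542 + 0.2355 × 0.0458 = 0.72366528 + 0.01078590 = 0.73445118
  P(H|E) = 0.72366528 / 0.73445118 = 0.9853

Update 4:
  P(E) = 0.7584 × 0.9853 + 0.2355 × 0.0147 = 0.74725152 + 0.00346185 = 0.75071337
  P(H|E) = 0.74725152 / 0.75071337 = 0.9954

Final posterior: 0.9954


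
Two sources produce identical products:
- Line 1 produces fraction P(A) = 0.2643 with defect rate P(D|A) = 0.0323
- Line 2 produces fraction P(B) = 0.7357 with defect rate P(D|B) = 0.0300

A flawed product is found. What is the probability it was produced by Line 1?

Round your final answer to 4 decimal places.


Let A = from Line 1, D = flawed

Given:
- P(A) = 0.2643, P(B) = 0.7357
- P(D|A) = 0.0323, P(D|B) = 0.0300

Step 1: Find P(D)
P(D) = P(D|A)P(A) + P(D|B)P(B)
     = 0.0323 × 0.2643 + 0.0300 × 0.7357
     = 0.00853689 + 0.02207100
     = 0.03060789

Step 2: Apply Bayes' theorem
P(A|D) = P(D|A)P(A) / P(D)
       = 0.00853689 / 0.03060789
       = 0.2789


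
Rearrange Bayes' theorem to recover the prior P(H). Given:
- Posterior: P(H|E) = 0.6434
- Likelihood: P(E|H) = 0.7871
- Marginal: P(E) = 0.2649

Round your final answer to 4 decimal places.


From Bayes' theorem: P(H|E) = P(E|H) × P(H) / P(E)

Rearranging for P(H):
P(H) = P(H|E) × P(E) / P(E|H)
     = 0.6434 × 0.2649 / 0.7871
     = 0.17043666 / 0.7871
     = 0.2165


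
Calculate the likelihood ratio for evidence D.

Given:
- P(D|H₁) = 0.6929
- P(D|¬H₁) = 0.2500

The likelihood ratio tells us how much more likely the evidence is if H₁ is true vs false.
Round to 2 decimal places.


Likelihood Ratio (LR) = P(D|H₁) / P(D|¬H₁)

LR = 0.6929 / 0.2500
   = 2.77

The evidence is 2.77 times more likely if H₁ is true than if H₁ is false.
LR > 1, so observing D raises the odds in favor of H₁.


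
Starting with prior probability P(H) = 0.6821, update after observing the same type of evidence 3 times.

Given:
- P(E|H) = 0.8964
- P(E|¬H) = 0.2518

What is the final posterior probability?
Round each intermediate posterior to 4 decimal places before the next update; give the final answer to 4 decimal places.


Sequential Bayesian updating:

Initial prior: P(H) = 0.6821

Update 1:
  P(E) = 0.8964 × 0.6821 + 0.2518 × 0.3179 = 0.61143444 + 0.08004722 = 0.69148166
  P(H|E) = 0.61143444 / 0.69148166 = 0.8842

Update 2:
  P(E) = 0.8964 × 0.8842 + 0.2518 × 0.1158 = 0.79259688 + 0.02915844 = 0.82175532
  P(H|E) = 0.79259688 / 0.82175532 = 0.9645

Update 3:
  P(E) = 0.8964 × 0.9645 + 0.2518 × 0.0355 = 0.86457780 + 0.00893890 = 0.87351670
  P(H|E) = 0.86457780 / 0.87351670 = 0.9898

Final posterior: 0.9898
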